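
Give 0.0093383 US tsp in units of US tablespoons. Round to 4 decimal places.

1 US tsp = 0.333333 US tbsp.
Thus 0.0093383 × 0.333333 ≈ 0.0031 US tbsp.

0.0031 US tbsp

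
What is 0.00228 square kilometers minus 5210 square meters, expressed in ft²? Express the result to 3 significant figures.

0.00228 km² = 24541.7 ft² and 5210 m² = 56080.0 ft².
24541.7 − 56080.0 ≈ -31500 ft².

-31500 square feet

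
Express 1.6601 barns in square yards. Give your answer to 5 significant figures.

1 barn = 1.19599e-28 yd².
Then 1.6601 × 1.19599e-28 ≈ 1.9855e-28 yd².

1.9855e-28 yd²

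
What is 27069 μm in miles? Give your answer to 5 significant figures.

1.6820 × 10^-5 mi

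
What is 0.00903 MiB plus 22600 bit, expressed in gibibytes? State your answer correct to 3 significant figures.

1.14 × 10^-5 GiB

0.00903 MiB = 8.81836 × 10^-6 GiB and 22600 bit = 2.63099 × 10^-6 GiB.
8.81836 × 10^-6 + 2.63099 × 10^-6 ≈ 1.14 × 10^-5 GiB.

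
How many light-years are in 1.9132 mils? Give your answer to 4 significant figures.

1 mil = 2.68478e-21 light-years.
So 1.9132 × 2.68478e-21 ≈ 5.137e-21 ly.

5.137e-21 ly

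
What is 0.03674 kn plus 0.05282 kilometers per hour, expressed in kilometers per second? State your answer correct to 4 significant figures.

0.03674 kn = 1.89007 × 10^-5 km/s and 0.05282 km/h = 1.46722 × 10^-5 km/s.
1.89007 × 10^-5 + 1.46722 × 10^-5 ≈ 3.357 × 10^-5 km/s.

3.357 × 10^-5 kilometers per second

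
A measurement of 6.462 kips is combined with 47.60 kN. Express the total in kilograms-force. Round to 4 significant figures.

7785 kilograms-force

6.462 kip = 2931.11 kgf and 47.60 kN = 4853.85 kgf.
2931.11 + 4853.85 ≈ 7785 kgf.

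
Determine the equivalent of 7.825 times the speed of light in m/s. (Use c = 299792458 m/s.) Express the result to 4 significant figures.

2.346 × 10^9 m/s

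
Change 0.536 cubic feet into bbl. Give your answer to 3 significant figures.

0.0955 bbl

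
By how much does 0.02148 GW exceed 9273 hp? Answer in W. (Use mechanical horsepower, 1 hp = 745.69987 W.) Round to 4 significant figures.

1.457e+7 W

0.02148 GW = 2.14800e+7 W and 9273 hp = 6.91487e+6 W.
2.14800e+7 − 6.91487e+6 ≈ 1.457e+7 W.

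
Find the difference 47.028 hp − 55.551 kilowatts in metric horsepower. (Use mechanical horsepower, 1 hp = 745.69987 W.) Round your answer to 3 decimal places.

-27.848 metric horsepower

47.028 hp = 47.6803 PS and 55.551 kW = 75.5283 PS.
47.6803 − 75.5283 ≈ -27.848 PS.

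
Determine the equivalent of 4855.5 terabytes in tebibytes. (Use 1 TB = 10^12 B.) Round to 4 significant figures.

1 TB = 0.909495 TiB.
Thus 4855.5 × 0.909495 ≈ 4416 TiB.

4416 TiB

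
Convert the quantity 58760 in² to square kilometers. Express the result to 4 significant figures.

1 in² = 6.45160e-10 km².
Thus 58760 × 6.45160e-10 ≈ 3.791e-5 km².

3.791e-5 km²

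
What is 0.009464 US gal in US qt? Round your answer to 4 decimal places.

1 US gal = 4.00000 US qt.
0.009464 × 4.00000 ≈ 0.0379 US qt.

0.0379 US qt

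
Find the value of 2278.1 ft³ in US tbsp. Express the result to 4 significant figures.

1 ft³ = 1915.01 US tbsp.
So 2278.1 × 1915.01 ≈ 4.363 × 10^6 US tbsp.

4.363 × 10^6 US tablespoons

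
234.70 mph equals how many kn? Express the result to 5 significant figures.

203.95 knots

1 mph = 0.868976 kn.
Then 234.70 × 0.868976 ≈ 203.95 kn.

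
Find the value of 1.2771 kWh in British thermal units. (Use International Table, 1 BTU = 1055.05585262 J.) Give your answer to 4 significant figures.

4358 BTU

1 kilowatt-hour = 3412.14 British thermal units.
Thus 1.2771 × 3412.14 ≈ 4358 BTU.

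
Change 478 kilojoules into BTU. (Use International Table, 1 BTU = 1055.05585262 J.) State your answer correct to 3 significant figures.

453 BTU

1 kilojoule = 0.947817 British thermal units.
Thus 478 × 0.947817 ≈ 453 BTU.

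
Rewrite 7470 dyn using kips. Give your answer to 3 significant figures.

1.68 × 10^-5 kip

1 dyne = 2.24809 × 10^-9 kip.
Thus 7470 × 2.24809 × 10^-9 ≈ 1.68 × 10^-5 kip.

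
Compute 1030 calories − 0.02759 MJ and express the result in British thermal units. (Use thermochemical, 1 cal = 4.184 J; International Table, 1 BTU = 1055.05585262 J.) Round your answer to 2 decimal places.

-22.07 British thermal units

1030 cal = 4.08464 BTU and 0.02759 MJ = 26.1503 BTU.
4.08464 − 26.1503 ≈ -22.07 BTU.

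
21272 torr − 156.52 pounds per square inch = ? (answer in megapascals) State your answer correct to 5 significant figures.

1.7569 MPa

21272 torr = 2.83603 MPa and 156.52 psi = 1.07917 MPa.
2.83603 − 1.07917 ≈ 1.7569 MPa.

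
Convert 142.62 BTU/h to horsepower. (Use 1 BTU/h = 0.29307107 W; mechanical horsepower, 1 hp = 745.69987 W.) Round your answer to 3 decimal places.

0.056 hp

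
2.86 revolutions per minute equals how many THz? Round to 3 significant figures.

4.77 × 10^-14 THz

1 revolution per minute = 1.66667 × 10^-14 terahertz.
Then 2.86 × 1.66667 × 10^-14 ≈ 4.77 × 10^-14 THz.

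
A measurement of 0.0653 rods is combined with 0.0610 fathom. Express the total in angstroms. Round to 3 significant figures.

0.0653 rod = 3.28407e+9 Å and 0.0610 fathom = 1.11557e+9 Å.
3.28407e+9 + 1.11557e+9 ≈ 4.40e+9 Å.

4.40e+9 angstroms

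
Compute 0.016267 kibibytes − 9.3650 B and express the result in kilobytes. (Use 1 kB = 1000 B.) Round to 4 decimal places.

0.016267 KiB = 0.0166574 kB and 9.3650 B = 0.00936500 kB.
0.0166574 − 0.00936500 ≈ 0.0073 kB.

0.0073 kilobytes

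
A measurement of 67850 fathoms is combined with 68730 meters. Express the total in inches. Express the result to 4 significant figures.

7.591 × 10^6 in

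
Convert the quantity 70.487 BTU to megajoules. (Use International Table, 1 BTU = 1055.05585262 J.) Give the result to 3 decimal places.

1 BTU = 0.00105506 megajoules.
Thus 70.487 × 0.00105506 ≈ 0.074 MJ.

0.074 MJ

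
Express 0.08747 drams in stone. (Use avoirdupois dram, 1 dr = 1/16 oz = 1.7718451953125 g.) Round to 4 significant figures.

1 dr = 0.000279018 stone.
Thus 0.08747 × 0.000279018 ≈ 2.441e-5 st.

2.441e-5 st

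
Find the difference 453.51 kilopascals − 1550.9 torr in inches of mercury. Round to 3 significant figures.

453.51 kPa = 133.921 inHg and 1550.9 torr = 61.0590 inHg.
133.921 − 61.0590 ≈ 72.9 inHg.

72.9 inHg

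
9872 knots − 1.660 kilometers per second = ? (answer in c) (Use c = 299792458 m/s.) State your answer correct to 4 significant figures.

1.140e-5 c

9872 kn = 1.69404e-5 c and 1.660 km/s = 5.53716e-6 c.
1.69404e-5 − 5.53716e-6 ≈ 1.140e-5 c.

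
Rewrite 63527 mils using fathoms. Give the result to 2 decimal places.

0.88 fathom

1 mil = 1.38889e-5 fathoms.
Then 63527 × 1.38889e-5 ≈ 0.88 fathom.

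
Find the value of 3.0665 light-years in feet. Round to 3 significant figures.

1 light-year = 3.10391 × 10^16 feet.
Then 3.0665 × 3.10391 × 10^16 ≈ 9.52 × 10^16 ft.

9.52 × 10^16 ft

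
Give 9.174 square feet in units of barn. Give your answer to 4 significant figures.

1 square foot = 9.29030e+26 barn.
Thus 9.174 × 9.29030e+26 ≈ 8.523e+27 barn.

8.523e+27 barns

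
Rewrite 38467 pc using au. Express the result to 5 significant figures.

7.9344e+9 au

1 pc = 206265 au.
Thus 38467 × 206265 ≈ 7.9344e+9 au.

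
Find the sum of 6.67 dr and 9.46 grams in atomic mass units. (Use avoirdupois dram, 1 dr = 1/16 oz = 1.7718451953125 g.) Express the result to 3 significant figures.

1.28 × 10^25 u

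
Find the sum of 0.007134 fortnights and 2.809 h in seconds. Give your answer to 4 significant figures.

18740 s

0.007134 fortnight = 8629.29 s and 2.809 h = 10112.4 s.
8629.29 + 10112.4 ≈ 18740 s.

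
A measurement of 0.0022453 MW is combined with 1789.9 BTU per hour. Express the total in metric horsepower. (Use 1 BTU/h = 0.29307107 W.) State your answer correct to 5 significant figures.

3.7660 metric horsepower

0.0022453 MW = 3.05276 PS and 1789.9 BTU/h = 0.713214 PS.
3.05276 + 0.713214 ≈ 3.7660 PS.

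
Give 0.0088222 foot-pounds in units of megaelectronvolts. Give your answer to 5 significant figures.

1 ft·lbf = 8.46235 × 10^12 MeV.
Thus 0.0088222 × 8.46235 × 10^12 ≈ 7.4657 × 10^10 MeV.

7.4657 × 10^10 megaelectronvolts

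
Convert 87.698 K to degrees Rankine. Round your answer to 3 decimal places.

157.856 °R

°R = K × 9/5.
Applying the formula gives 157.856 °R.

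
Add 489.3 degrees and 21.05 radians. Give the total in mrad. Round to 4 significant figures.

29590 mrad

489.3 ° = 8539.90 mrad and 21.05 rad = 21050.0 mrad.
8539.90 + 21050.0 ≈ 29590 mrad.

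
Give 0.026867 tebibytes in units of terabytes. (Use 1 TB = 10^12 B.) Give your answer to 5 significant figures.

0.029541 terabytes

1 tebibyte = 1.09951 terabytes.
Thus 0.026867 × 1.09951 ≈ 0.029541 TB.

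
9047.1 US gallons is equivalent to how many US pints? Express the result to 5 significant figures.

1 US gallon = 8.00000 US pt.
Thus 9047.1 × 8.00000 ≈ 72377 US pt.

72377 US pt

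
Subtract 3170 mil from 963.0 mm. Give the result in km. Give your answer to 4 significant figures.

963.0 mm = 0.000963000 km and 3170 mil = 8.05180 × 10^-5 km.
0.000963000 − 8.05180 × 10^-5 ≈ 0.0008825 km.

0.0008825 km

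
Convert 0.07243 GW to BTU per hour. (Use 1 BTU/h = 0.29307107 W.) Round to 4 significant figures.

2.471e+8 BTU per hour

1 gigawatt = 3.41214e+9 BTU per hour.
0.07243 × 3.41214e+9 ≈ 2.471e+8 BTU/h.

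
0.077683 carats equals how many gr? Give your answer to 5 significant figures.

1 ct = 3.08647 gr.
0.077683 × 3.08647 ≈ 0.23977 gr.

0.23977 grains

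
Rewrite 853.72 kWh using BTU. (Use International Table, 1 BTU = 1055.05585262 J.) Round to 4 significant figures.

2.913e+6 BTU

1 kWh = 3412.14 British thermal units.
Then 853.72 × 3412.14 ≈ 2.913e+6 BTU.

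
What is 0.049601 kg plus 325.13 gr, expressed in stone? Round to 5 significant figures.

0.049601 kg = 0.00781082 st and 325.13 gr = 0.00331765 st.
0.00781082 + 0.00331765 ≈ 0.011128 st.

0.011128 stone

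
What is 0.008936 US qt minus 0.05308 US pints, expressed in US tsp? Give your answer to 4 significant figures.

-3.380 US tsp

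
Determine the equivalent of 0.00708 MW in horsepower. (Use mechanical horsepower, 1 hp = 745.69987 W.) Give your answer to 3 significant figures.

9.49 hp

1 megawatt = 1341.02 horsepower.
So 0.00708 × 1341.02 ≈ 9.49 hp.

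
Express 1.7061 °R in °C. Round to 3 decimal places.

-272.202 °C

°R = (°C + 273.15) × 9/5.
Applying the formula gives -272.202 °C.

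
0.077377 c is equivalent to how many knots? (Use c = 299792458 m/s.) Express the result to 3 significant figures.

4.51e+7 kn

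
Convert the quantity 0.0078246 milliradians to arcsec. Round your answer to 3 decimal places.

1 milliradian = 206.265 arcsec.
Thus 0.0078246 × 206.265 ≈ 1.614 arcsec.

1.614 arcsec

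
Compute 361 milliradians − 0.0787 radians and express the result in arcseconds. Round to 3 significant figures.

58200 arcseconds

361 mrad = 74461.6 arcsec and 0.0787 rad = 16233.0 arcsec.
74461.6 − 16233.0 ≈ 58200 arcsec.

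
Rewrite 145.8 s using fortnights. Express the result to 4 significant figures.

0.0001205 fortnights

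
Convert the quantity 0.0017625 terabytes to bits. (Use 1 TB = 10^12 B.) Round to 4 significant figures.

1.410e+10 bits

1 terabyte = 8.00000e+12 bits.
0.0017625 × 8.00000e+12 ≈ 1.410e+10 bit.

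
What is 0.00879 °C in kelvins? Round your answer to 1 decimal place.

K = °C + 273.15.
Applying the formula gives 273.2 K.

273.2 K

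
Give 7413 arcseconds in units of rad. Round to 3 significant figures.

1 arcsec = 4.84814 × 10^-6 rad.
7413 × 4.84814 × 10^-6 ≈ 0.0359 rad.

0.0359 rad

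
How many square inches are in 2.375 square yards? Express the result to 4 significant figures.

1 yd² = 1296.00 square inches.
Thus 2.375 × 1296.00 ≈ 3078 in².

3078 square inches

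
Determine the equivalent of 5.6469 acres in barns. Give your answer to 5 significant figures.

2.2852 × 10^32 barns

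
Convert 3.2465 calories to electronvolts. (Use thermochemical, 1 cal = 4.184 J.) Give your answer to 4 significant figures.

1 cal = 2.61145 × 10^19 eV.
Thus 3.2465 × 2.61145 × 10^19 ≈ 8.478 × 10^19 eV.

8.478 × 10^19 electronvolts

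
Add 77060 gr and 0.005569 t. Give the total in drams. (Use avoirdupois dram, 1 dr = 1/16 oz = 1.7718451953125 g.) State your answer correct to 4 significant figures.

5961 drams

77060 gr = 2818.19 dr and 0.005569 t = 3143.05 dr.
2818.19 + 3143.05 ≈ 5961 dr.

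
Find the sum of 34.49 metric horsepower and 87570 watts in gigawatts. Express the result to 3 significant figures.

34.49 PS = 2.53674e-5 GW and 87570 W = 8.75700e-5 GW.
2.53674e-5 + 8.75700e-5 ≈ 0.000113 GW.

0.000113 gigawatts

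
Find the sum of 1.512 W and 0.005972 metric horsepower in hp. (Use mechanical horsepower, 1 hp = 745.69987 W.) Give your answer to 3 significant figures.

0.00792 horsepower

1.512 W = 0.00202763 hp and 0.005972 PS = 0.00589030 hp.
0.00202763 + 0.00589030 ≈ 0.00792 hp.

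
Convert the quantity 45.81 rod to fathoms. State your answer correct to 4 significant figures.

1 rod = 2.75000 fathoms.
45.81 × 2.75000 ≈ 126.0 fathom.

126.0 fathoms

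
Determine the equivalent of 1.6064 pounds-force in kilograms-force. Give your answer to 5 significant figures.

0.72865 kgf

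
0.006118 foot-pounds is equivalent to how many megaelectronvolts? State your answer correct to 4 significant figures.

5.177 × 10^10 megaelectronvolts

1 ft·lbf = 8.46235 × 10^12 MeV.
Then 0.006118 × 8.46235 × 10^12 ≈ 5.177 × 10^10 MeV.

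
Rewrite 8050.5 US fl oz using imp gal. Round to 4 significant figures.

1 US fluid ounce = 0.00650527 imperial gallons.
So 8050.5 × 0.00650527 ≈ 52.37 imp gal.

52.37 imp gal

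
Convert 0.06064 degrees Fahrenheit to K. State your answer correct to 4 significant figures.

K = (°F + 459.67) × 5/9.
Applying the formula gives 255.4 K.

255.4 K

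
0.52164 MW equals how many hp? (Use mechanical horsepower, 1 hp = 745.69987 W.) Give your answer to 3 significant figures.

700 horsepower

1 megawatt = 1341.02 hp.
Thus 0.52164 × 1341.02 ≈ 700 hp.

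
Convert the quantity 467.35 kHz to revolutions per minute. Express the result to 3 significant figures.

2.80e+7 rpm

1 kHz = 60000.0 revolutions per minute.
Then 467.35 × 60000.0 ≈ 2.80e+7 rpm.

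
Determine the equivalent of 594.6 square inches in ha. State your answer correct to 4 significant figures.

3.836 × 10^-5 ha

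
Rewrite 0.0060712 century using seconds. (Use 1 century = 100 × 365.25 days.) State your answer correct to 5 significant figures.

1.9159e+7 s

1 century = 3.15576e+9 s.
So 0.0060712 × 3.15576e+9 ≈ 1.9159e+7 s.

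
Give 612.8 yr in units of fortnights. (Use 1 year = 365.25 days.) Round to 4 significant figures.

1 yr = 26.0893 fortnight.
Thus 612.8 × 26.0893 ≈ 15990 fortnight.

15990 fortnights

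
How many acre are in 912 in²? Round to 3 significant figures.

1 square inch = 1.59423 × 10^-7 acres.
Then 912 × 1.59423 × 10^-7 ≈ 0.000145 acre.

0.000145 acre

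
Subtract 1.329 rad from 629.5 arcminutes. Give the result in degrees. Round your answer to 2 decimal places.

629.5 arcmin = 10.4917 ° and 1.329 rad = 76.1461 °.
10.4917 − 76.1461 ≈ -65.65 °.

-65.65 °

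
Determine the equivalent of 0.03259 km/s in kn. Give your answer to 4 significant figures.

63.35 knots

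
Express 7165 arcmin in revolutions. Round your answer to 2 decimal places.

0.33 rev

1 arcminute = 4.62963 × 10^-5 rev.
7165 × 4.62963 × 10^-5 ≈ 0.33 rev.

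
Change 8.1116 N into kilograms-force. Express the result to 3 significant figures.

1 newton = 0.101972 kgf.
Then 8.1116 × 0.101972 ≈ 0.827 kgf.

0.827 kgf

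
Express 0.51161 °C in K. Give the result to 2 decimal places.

K = °C + 273.15.
Applying the formula gives 273.66 K.

273.66 kelvins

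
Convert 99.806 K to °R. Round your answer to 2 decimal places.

179.65 degrees Rankine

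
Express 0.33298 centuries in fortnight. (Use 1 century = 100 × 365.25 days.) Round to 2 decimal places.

868.72 fortnight

1 century = 2608.93 fortnight.
0.33298 × 2608.93 ≈ 868.72 fortnight.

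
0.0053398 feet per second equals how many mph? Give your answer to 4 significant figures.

0.003641 mph

1 foot per second = 0.681818 mph.
Thus 0.0053398 × 0.681818 ≈ 0.003641 mph.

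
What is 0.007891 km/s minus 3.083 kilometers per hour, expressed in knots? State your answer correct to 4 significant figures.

0.007891 km/s = 15.3389 kn and 3.083 km/h = 1.66469 kn.
15.3389 − 1.66469 ≈ 13.67 kn.

13.67 knots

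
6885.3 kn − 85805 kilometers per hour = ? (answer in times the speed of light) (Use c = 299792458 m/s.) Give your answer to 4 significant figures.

6885.3 kn = 1.18152 × 10^-5 c and 85805 km/h = 7.95041 × 10^-5 c.
1.18152 × 10^-5 − 7.95041 × 10^-5 ≈ -6.769 × 10^-5 c.

-6.769 × 10^-5 c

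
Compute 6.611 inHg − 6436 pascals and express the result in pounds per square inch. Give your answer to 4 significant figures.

2.314 pounds per square inch

6.611 inHg = 3.24702 psi and 6436 Pa = 0.933463 psi.
3.24702 − 0.933463 ≈ 2.314 psi.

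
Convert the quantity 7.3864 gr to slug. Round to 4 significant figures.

3.280e-5 slugs

1 grain = 4.44014e-6 slug.
So 7.3864 × 4.44014e-6 ≈ 3.280e-5 slug.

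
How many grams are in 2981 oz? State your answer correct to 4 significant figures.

84510 grams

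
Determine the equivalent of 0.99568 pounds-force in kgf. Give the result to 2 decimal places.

1 pound-force = 0.453592 kgf.
So 0.99568 × 0.453592 ≈ 0.45 kgf.

0.45 kilograms-force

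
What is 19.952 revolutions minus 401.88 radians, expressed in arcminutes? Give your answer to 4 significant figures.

-950600 arcmin

19.952 rev = 430963 arcmin and 401.88 rad = 1.38156e+6 arcmin.
430963 − 1.38156e+6 ≈ -950600 arcmin.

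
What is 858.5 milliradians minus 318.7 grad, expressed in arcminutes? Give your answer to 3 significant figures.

-14300 arcminutes

858.5 mrad = 2951.31 arcmin and 318.7 grad = 17209.8 arcmin.
2951.31 − 17209.8 ≈ -14300 arcmin.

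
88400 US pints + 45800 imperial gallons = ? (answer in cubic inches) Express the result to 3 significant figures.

1.53e+7 cubic inches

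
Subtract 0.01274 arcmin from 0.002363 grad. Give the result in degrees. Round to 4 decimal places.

0.0019 degrees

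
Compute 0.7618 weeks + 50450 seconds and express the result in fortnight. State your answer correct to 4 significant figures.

0.4226 fortnight

0.7618 wk = 0.380900 fortnight and 50450 s = 0.0417080 fortnight.
0.380900 + 0.0417080 ≈ 0.4226 fortnight.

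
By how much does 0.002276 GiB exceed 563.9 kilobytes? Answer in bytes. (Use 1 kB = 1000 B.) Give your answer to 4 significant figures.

0.002276 GiB = 2.44384 × 10^6 B and 563.9 kB = 563900 B.
2.44384 × 10^6 − 563900 ≈ 1.880 × 10^6 B.

1.880 × 10^6 bytes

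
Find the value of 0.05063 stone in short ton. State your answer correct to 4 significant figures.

1 stone = 0.00700000 short ton.
So 0.05063 × 0.00700000 ≈ 0.0003544 short ton.

0.0003544 short ton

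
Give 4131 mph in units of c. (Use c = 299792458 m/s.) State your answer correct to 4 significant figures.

1 mph = 1.49116e-9 times the speed of light.
4131 × 1.49116e-9 ≈ 6.160e-6 c.

6.160e-6 times the speed of light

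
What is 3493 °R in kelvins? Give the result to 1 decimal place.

°R = K × 9/5.
Applying the formula gives 1940.6 K.

1940.6 kelvins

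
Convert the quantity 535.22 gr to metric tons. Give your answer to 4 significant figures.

3.468 × 10^-5 metric tons

1 gr = 6.47989 × 10^-8 t.
So 535.22 × 6.47989 × 10^-8 ≈ 3.468 × 10^-5 t.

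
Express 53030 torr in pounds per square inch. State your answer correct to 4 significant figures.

1025 pounds per square inch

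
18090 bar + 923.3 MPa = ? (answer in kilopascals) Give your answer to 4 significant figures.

2.732e+6 kPa

18090 bar = 1.80900e+6 kPa and 923.3 MPa = 923300 kPa.
1.80900e+6 + 923300 ≈ 2.732e+6 kPa.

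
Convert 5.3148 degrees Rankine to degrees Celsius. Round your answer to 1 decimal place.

°R = (°C + 273.15) × 9/5.
Applying the formula gives -270.2 °C.

-270.2 °C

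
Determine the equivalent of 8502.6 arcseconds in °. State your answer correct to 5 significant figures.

1 arcsecond = 0.000277778 degrees.
8502.6 × 0.000277778 ≈ 2.3618 °.

2.3618 °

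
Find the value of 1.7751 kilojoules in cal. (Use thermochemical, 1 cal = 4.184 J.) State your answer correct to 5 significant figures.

1 kilojoule = 239.006 calories.
Thus 1.7751 × 239.006 ≈ 424.26 cal.

424.26 cal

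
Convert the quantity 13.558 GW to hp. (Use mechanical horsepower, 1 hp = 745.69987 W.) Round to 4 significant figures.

1 GW = 1.34102e+6 hp.
Then 13.558 × 1.34102e+6 ≈ 1.818e+7 hp.

1.818e+7 hp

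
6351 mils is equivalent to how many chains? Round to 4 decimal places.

1 mil = 1.26263e-6 chain.
6351 × 1.26263e-6 ≈ 0.0080 chain.

0.0080 chain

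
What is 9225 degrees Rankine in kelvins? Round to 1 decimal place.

5125.0 K

°R = K × 9/5.
Applying the formula gives 5125.0 K.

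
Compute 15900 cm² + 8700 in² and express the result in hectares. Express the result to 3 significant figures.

15900 cm² = 0.000159000 ha and 8700 in² = 0.000561289 ha.
0.000159000 + 0.000561289 ≈ 0.000720 ha.

0.000720 hectares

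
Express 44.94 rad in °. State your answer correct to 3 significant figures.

2570 °

1 radian = 57.2958 degrees.
So 44.94 × 57.2958 ≈ 2570 °.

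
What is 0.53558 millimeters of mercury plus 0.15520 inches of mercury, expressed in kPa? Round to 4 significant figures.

0.53558 mmHg = 0.0714048 kPa and 0.15520 inHg = 0.525568 kPa.
0.0714048 + 0.525568 ≈ 0.5970 kPa.

0.5970 kPa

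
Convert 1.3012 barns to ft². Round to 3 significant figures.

1.40e-27 ft²

1 barn = 1.07639e-27 square feet.
Thus 1.3012 × 1.07639e-27 ≈ 1.40e-27 ft².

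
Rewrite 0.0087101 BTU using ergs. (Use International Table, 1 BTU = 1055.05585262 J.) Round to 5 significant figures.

1 British thermal unit = 1.055056e+10 ergs.
So 0.0087101 × 1.055056e+10 ≈ 9.1896e+7 erg.

9.1896e+7 erg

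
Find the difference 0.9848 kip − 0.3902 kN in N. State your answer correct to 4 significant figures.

0.9848 kip = 4380.61 N and 0.3902 kN = 390.200 N.
4380.61 − 390.200 ≈ 3990 N.

3990 N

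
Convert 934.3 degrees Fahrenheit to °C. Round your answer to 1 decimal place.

°C = (°F − 32) × 5/9.
Applying the formula gives 501.3 °C.

501.3 °C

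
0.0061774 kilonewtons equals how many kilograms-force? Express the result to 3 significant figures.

0.630 kilograms-force

1 kilonewton = 101.972 kilograms-force.
Then 0.0061774 × 101.972 ≈ 0.630 kgf.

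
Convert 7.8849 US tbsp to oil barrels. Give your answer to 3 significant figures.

1 US tbsp = 9.30060e-5 bbl.
So 7.8849 × 9.30060e-5 ≈ 0.000733 bbl.

0.000733 bbl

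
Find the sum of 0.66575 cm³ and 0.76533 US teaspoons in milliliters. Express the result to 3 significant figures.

4.44 milliliters

0.66575 cm³ = 0.665750 mL and 0.76533 US tsp = 3.77225 mL.
0.665750 + 3.77225 ≈ 4.44 mL.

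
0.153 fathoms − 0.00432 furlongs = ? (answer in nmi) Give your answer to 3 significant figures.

0.153 fathom = 0.000151083 nmi and 0.00432 furlong = 0.000469247 nmi.
0.000151083 − 0.000469247 ≈ -0.000318 nmi.

-0.000318 nmi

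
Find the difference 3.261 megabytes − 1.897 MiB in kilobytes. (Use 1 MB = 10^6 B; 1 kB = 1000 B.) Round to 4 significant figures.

1272 kB

3.261 MB = 3261.00 kB and 1.897 MiB = 1989.15 kB.
3261.00 − 1989.15 ≈ 1272 kB.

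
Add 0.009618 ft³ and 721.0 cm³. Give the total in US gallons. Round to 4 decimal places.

0.009618 ft³ = 0.0719476 US gal and 721.0 cm³ = 0.190468 US gal.
0.0719476 + 0.190468 ≈ 0.2624 US gal.

0.2624 US gal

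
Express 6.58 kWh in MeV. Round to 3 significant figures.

1.48 × 10^20 megaelectronvolts

1 kilowatt-hour = 2.24694 × 10^19 MeV.
Then 6.58 × 2.24694 × 10^19 ≈ 1.48 × 10^20 MeV.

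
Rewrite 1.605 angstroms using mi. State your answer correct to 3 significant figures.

1 Å = 6.21371 × 10^-14 mi.
Thus 1.605 × 6.21371 × 10^-14 ≈ 9.97 × 10^-14 mi.

9.97 × 10^-14 miles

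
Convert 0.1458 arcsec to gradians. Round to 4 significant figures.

4.500 × 10^-5 gradians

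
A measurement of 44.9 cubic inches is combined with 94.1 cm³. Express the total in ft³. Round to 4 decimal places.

0.0293 ft³

44.9 in³ = 0.0259838 ft³ and 94.1 cm³ = 0.00332311 ft³.
0.0259838 + 0.00332311 ≈ 0.0293 ft³.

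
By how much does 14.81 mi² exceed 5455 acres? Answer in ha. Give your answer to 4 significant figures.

1628 ha

14.81 mi² = 3835.77 ha and 5455 acre = 2207.56 ha.
3835.77 − 2207.56 ≈ 1628 ha.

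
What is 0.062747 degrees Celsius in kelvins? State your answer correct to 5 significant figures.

273.21 K

K = °C + 273.15.
Applying the formula gives 273.21 K.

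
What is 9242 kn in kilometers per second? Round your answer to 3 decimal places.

1 knot = 0.000514444 kilometers per second.
Then 9242 × 0.000514444 ≈ 4.754 km/s.

4.754 km/s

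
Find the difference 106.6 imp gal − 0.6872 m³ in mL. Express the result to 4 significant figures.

-202600 mL

106.6 imp gal = 484613 mL and 0.6872 m³ = 687200 mL.
484613 − 687200 ≈ -202600 mL.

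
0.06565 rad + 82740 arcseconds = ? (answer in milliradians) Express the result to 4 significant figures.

0.06565 rad = 65.6500 mrad and 82740 arcsec = 401.135 mrad.
65.6500 + 401.135 ≈ 466.8 mrad.

466.8 mrad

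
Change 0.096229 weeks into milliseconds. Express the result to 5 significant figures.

5.8199 × 10^7 milliseconds

1 wk = 6.04800 × 10^8 milliseconds.
Thus 0.096229 × 6.04800 × 10^8 ≈ 5.8199 × 10^7 ms.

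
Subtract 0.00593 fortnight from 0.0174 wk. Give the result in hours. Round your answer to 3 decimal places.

0.931 hours

0.0174 wk = 2.92320 h and 0.00593 fortnight = 1.99248 h.
2.92320 − 1.99248 ≈ 0.931 h.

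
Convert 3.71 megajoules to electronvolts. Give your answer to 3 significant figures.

1 MJ = 6.24151e+24 eV.
Thus 3.71 × 6.24151e+24 ≈ 2.32e+25 eV.

2.32e+25 eV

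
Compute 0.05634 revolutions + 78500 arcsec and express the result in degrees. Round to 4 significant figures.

0.05634 rev = 20.2824 ° and 78500 arcsec = 21.8056 °.
20.2824 + 21.8056 ≈ 42.09 °.

42.09 °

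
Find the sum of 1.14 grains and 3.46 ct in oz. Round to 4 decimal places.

0.0270 ounces

1.14 gr = 0.00260571 oz and 3.46 ct = 0.0244096 oz.
0.00260571 + 0.0244096 ≈ 0.0270 oz.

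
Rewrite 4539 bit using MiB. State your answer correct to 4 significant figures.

0.0005411 MiB

1 bit = 1.19209 × 10^-7 MiB.
Then 4539 × 1.19209 × 10^-7 ≈ 0.0005411 MiB.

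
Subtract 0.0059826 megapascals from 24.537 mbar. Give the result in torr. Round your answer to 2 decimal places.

24.537 mbar = 18.4043 torr and 0.0059826 MPa = 44.8732 torr.
18.4043 − 44.8732 ≈ -26.47 torr.

-26.47 torr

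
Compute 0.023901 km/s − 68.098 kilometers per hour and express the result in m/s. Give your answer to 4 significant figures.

0.023901 km/s = 23.9010 m/s and 68.098 km/h = 18.9161 m/s.
23.9010 − 18.9161 ≈ 4.985 m/s.

4.985 meters per second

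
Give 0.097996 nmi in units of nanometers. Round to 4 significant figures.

1.815 × 10^11 nanometers

1 nautical mile = 1.85200 × 10^12 nm.
Then 0.097996 × 1.85200 × 10^12 ≈ 1.815 × 10^11 nm.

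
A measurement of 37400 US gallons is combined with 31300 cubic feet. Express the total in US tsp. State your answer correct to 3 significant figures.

2.09 × 10^8 US tsp

37400 US gal = 2.87232 × 10^7 US tsp and 31300 ft³ = 1.79820 × 10^8 US tsp.
2.87232 × 10^7 + 1.79820 × 10^8 ≈ 2.09 × 10^8 US tsp.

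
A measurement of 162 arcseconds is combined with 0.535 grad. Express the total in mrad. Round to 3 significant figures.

9.19 mrad

162 arcsec = 0.785398 mrad and 0.535 grad = 8.40376 mrad.
0.785398 + 8.40376 ≈ 9.19 mrad.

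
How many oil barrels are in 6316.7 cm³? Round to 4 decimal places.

0.0397 oil barrels

1 cubic centimeter = 6.28981 × 10^-6 oil barrels.
So 6316.7 × 6.28981 × 10^-6 ≈ 0.0397 bbl.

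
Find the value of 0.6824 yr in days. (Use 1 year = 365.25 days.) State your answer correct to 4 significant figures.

1 yr = 365.250 days.
Then 0.6824 × 365.250 ≈ 249.2 d.

249.2 days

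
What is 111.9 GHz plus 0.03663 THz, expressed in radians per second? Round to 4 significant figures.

111.9 GHz = 7.03088e+11 rad/s and 0.03663 THz = 2.30153e+11 rad/s.
7.03088e+11 + 2.30153e+11 ≈ 9.332e+11 rad/s.

9.332e+11 radians per second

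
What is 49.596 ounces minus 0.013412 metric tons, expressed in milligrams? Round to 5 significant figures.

49.596 oz = 1.40602e+6 mg and 0.013412 t = 1.34120e+7 mg.
1.40602e+6 − 1.34120e+7 ≈ -1.2006e+7 mg.

-1.2006e+7 mg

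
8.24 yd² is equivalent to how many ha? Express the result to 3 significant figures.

1 square yard = 8.36127 × 10^-5 hectares.
Thus 8.24 × 8.36127 × 10^-5 ≈ 0.000689 ha.

0.000689 ha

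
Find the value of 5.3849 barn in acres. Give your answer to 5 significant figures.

1.3306e-31 acre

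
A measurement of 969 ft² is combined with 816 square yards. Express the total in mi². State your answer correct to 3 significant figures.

0.000298 mi²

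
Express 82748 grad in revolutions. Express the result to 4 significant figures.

206.9 rev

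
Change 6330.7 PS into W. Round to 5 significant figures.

4.6562 × 10^6 W

1 PS = 735.499 W.
Thus 6330.7 × 735.499 ≈ 4.6562 × 10^6 W.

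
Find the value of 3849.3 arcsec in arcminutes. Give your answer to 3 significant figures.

1 arcsecond = 0.0166667 arcminutes.
So 3849.3 × 0.0166667 ≈ 64.2 arcmin.

64.2 arcmin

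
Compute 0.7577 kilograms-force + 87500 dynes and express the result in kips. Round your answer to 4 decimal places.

0.7577 kgf = 0.00167044 kip and 87500 dyn = 0.000196708 kip.
0.00167044 + 0.000196708 ≈ 0.0019 kip.

0.0019 kips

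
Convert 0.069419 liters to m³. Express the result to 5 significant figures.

6.9419 × 10^-5 m³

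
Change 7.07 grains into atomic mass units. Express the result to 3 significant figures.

1 gr = 3.90228e+22 u.
Thus 7.07 × 3.90228e+22 ≈ 2.76e+23 u.

2.76e+23 atomic mass units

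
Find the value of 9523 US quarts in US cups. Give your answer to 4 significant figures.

38090 US cup

1 US quart = 4.00000 US cups.
So 9523 × 4.00000 ≈ 38090 US cup.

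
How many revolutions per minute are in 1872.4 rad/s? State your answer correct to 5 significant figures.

1 radian per second = 9.54930 rpm.
Then 1872.4 × 9.54930 ≈ 17880 rpm.

17880 rpm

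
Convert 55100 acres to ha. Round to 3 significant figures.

22300 ha

1 acre = 0.404686 ha.
55100 × 0.404686 ≈ 22300 ha.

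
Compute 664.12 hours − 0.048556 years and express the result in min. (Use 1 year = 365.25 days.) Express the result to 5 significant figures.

664.12 h = 39847.2 min and 0.048556 yr = 25538.5 min.
39847.2 − 25538.5 ≈ 14309 min.

14309 minutes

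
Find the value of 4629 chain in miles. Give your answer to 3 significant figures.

1 chain = 0.0125000 mi.
Then 4629 × 0.0125000 ≈ 57.9 mi.

57.9 mi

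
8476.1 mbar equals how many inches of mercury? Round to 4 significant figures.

250.3 inches of mercury

1 mbar = 0.0295300 inches of mercury.
Then 8476.1 × 0.0295300 ≈ 250.3 inHg.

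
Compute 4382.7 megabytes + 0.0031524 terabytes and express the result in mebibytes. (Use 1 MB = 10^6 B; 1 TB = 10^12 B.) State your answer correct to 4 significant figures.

7186 MiB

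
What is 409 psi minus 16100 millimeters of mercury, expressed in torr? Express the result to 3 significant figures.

5050 torr

409 psi = 21151.4 torr and 16100 mmHg = 16100.0 torr.
21151.4 − 16100.0 ≈ 5050 torr.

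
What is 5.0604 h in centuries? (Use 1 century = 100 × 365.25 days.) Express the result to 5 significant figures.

5.7728 × 10^-6 century

1 hour = 1.14077 × 10^-6 centuries.
So 5.0604 × 1.14077 × 10^-6 ≈ 5.7728 × 10^-6 century.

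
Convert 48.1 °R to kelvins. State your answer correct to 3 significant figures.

°R = K × 9/5.
Applying the formula gives 26.7 K.

26.7 K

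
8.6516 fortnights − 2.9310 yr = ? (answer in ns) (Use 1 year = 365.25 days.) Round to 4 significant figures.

8.6516 fortnight = 1.04650e+16 ns and 2.9310 yr = 9.24953e+16 ns.
1.04650e+16 − 9.24953e+16 ≈ -8.203e+16 ns.

-8.203e+16 ns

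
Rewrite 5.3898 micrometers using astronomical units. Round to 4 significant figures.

3.603 × 10^-17 au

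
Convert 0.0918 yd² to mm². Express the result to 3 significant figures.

1 square yard = 836127 mm².
Thus 0.0918 × 836127 ≈ 76800 mm².

76800 mm²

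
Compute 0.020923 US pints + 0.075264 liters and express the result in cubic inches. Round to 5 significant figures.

5.1970 in³

0.020923 US pt = 0.604152 in³ and 0.075264 L = 4.59289 in³.
0.604152 + 4.59289 ≈ 5.1970 in³.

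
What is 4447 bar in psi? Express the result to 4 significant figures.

64500 psi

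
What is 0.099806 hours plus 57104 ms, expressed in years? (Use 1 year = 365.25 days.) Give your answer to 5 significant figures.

1.3195 × 10^-5 years

0.099806 h = 1.13856 × 10^-5 yr and 57104 ms = 1.80952 × 10^-6 yr.
1.13856 × 10^-5 + 1.80952 × 10^-6 ≈ 1.3195 × 10^-5 yr.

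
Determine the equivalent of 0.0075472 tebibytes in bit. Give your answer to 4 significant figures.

6.639 × 10^10 bit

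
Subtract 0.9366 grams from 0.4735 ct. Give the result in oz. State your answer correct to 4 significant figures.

0.4735 ct = 0.00334044 oz and 0.9366 g = 0.0330376 oz.
0.00334044 − 0.0330376 ≈ -0.02970 oz.

-0.02970 ounces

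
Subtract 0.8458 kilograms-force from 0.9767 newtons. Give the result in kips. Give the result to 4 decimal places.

-0.0016 kips

0.9767 N = 0.000219571 kip and 0.8458 kgf = 0.00186467 kip.
0.000219571 − 0.00186467 ≈ -0.0016 kip.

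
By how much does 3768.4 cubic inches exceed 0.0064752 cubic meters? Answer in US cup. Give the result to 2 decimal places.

3768.4 in³ = 261.015 US cup and 0.0064752 m³ = 27.3691 US cup.
261.015 − 27.3691 ≈ 233.65 US cup.

233.65 US cups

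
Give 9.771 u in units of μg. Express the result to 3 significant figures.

1.62e-17 μg

1 atomic mass unit = 1.66054e-18 μg.
So 9.771 × 1.66054e-18 ≈ 1.62e-17 μg.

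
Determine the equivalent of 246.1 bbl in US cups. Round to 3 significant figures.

165000 US cup

1 bbl = 672.000 US cups.
Thus 246.1 × 672.000 ≈ 165000 US cup.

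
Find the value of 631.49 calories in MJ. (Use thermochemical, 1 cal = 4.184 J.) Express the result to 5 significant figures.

0.0026422 megajoules

1 calorie = 4.18400e-6 megajoules.
Thus 631.49 × 4.18400e-6 ≈ 0.0026422 MJ.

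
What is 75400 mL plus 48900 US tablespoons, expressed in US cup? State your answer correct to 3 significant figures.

75400 mL = 318.697 US cup and 48900 US tbsp = 3056.25 US cup.
318.697 + 3056.25 ≈ 3370 US cup.

3370 US cup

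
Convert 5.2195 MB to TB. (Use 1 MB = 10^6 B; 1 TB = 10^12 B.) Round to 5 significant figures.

5.2195 × 10^-6 terabytes

1 megabyte = 1.00000 × 10^-6 terabytes.
Thus 5.2195 × 1.00000 × 10^-6 ≈ 5.2195 × 10^-6 TB.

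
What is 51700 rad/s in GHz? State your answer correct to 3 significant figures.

1 rad/s = 1.59155e-10 gigahertz.
So 51700 × 1.59155e-10 ≈ 8.23e-6 GHz.

8.23e-6 GHz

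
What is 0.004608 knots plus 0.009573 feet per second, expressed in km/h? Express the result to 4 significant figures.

0.01904 km/h

0.004608 kn = 0.00853402 km/h and 0.009573 ft/s = 0.0105043 km/h.
0.00853402 + 0.0105043 ≈ 0.01904 km/h.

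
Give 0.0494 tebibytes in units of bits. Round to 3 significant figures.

4.35e+11 bit

1 TiB = 8.79609e+12 bit.
Thus 0.0494 × 8.79609e+12 ≈ 4.35e+11 bit.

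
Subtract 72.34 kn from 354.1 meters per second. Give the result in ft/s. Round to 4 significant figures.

1040 ft/s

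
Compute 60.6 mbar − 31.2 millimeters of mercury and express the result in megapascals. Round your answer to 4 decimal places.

60.6 mbar = 0.00606000 MPa and 31.2 mmHg = 0.00415966 MPa.
0.00606000 − 0.00415966 ≈ 0.0019 MPa.

0.0019 megapascals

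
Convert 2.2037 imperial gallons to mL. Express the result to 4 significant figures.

10020 milliliters

1 imp gal = 4546.09 mL.
2.2037 × 4546.09 ≈ 10020 mL.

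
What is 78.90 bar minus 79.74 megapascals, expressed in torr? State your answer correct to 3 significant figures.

78.90 bar = 59179.9 torr and 79.74 MPa = 598099 torr.
59179.9 − 598099 ≈ -539000 torr.

-539000 torr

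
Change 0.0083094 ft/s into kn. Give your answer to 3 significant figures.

0.00492 knots

1 ft/s = 0.592484 kn.
So 0.0083094 × 0.592484 ≈ 0.00492 kn.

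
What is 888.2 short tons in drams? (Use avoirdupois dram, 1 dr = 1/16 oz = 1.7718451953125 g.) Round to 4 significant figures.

4.548e+8 dr

1 short ton = 512000 dr.
So 888.2 × 512000 ≈ 4.548e+8 dr.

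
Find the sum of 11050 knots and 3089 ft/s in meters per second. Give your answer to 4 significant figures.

11050 kn = 5684.61 m/s and 3089 ft/s = 941.527 m/s.
5684.61 + 941.527 ≈ 6626 m/s.

6626 meters per second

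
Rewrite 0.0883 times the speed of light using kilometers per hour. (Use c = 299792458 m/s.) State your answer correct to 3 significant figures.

1 c = 1.07925e+9 km/h.
So 0.0883 × 1.07925e+9 ≈ 9.53e+7 km/h.

9.53e+7 kilometers per hour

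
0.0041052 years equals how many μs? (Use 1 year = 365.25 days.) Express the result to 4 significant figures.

1.296 × 10^11 microseconds

1 yr = 3.15576 × 10^13 μs.
So 0.0041052 × 3.15576 × 10^13 ≈ 1.296 × 10^11 μs.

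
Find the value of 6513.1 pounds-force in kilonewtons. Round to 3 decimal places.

28.972 kilonewtons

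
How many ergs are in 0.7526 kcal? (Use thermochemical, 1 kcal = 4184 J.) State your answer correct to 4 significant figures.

1 kilocalorie = 4.18400e+10 ergs.
0.7526 × 4.18400e+10 ≈ 3.149e+10 erg.

3.149e+10 ergs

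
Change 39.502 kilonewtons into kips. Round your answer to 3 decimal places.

1 kN = 0.224809 kip.
So 39.502 × 0.224809 ≈ 8.880 kip.

8.880 kip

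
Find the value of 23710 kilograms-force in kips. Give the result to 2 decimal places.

52.27 kips

1 kilogram-force = 0.00220462 kips.
Thus 23710 × 0.00220462 ≈ 52.27 kip.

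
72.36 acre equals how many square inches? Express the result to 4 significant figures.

1 acre = 6.27264 × 10^6 square inches.
Thus 72.36 × 6.27264 × 10^6 ≈ 4.539 × 10^8 in².

4.539 × 10^8 square inches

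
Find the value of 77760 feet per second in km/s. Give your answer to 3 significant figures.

23.7 km/s

1 ft/s = 0.000304800 km/s.
So 77760 × 0.000304800 ≈ 23.7 km/s.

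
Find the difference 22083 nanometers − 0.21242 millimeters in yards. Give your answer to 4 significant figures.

22083 nm = 2.41503 × 10^-5 yd and 0.21242 mm = 0.000232305 yd.
2.41503 × 10^-5 − 0.000232305 ≈ -0.0002082 yd.

-0.0002082 yards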